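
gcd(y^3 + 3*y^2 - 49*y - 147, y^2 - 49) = y^2 - 49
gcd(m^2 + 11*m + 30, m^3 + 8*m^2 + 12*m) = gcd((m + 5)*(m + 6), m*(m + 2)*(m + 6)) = m + 6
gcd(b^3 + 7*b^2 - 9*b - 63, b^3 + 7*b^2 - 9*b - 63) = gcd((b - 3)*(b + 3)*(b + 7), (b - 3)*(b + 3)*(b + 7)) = b^3 + 7*b^2 - 9*b - 63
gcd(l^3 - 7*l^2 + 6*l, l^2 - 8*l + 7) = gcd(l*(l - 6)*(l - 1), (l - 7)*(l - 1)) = l - 1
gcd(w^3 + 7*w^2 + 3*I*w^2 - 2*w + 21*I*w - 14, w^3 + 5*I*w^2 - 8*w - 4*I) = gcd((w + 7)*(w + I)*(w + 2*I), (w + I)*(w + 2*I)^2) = w^2 + 3*I*w - 2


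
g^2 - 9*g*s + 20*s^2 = (g - 5*s)*(g - 4*s)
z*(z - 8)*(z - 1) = z^3 - 9*z^2 + 8*z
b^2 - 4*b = b*(b - 4)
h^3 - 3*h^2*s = h^2*(h - 3*s)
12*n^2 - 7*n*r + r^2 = (-4*n + r)*(-3*n + r)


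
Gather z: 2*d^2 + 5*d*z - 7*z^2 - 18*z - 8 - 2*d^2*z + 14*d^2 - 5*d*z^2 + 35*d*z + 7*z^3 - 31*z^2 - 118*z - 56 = 16*d^2 + 7*z^3 + z^2*(-5*d - 38) + z*(-2*d^2 + 40*d - 136) - 64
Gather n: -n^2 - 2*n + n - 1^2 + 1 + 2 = -n^2 - n + 2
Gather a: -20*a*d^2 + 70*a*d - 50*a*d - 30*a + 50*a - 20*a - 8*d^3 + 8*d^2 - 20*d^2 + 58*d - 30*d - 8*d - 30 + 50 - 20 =a*(-20*d^2 + 20*d) - 8*d^3 - 12*d^2 + 20*d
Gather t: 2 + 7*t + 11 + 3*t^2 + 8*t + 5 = 3*t^2 + 15*t + 18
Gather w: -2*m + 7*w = -2*m + 7*w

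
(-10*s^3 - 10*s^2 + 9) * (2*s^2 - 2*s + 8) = -20*s^5 - 60*s^3 - 62*s^2 - 18*s + 72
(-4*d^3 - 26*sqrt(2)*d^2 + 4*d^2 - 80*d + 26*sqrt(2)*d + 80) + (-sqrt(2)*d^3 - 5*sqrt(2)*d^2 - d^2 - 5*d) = -4*d^3 - sqrt(2)*d^3 - 31*sqrt(2)*d^2 + 3*d^2 - 85*d + 26*sqrt(2)*d + 80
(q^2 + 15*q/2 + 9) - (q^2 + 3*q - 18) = 9*q/2 + 27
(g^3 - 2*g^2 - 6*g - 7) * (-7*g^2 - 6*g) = -7*g^5 + 8*g^4 + 54*g^3 + 85*g^2 + 42*g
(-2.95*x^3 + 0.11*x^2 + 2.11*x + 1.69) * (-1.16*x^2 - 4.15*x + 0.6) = 3.422*x^5 + 12.1149*x^4 - 4.6741*x^3 - 10.6509*x^2 - 5.7475*x + 1.014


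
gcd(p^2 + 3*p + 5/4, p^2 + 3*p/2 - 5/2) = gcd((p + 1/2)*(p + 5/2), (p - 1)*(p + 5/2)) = p + 5/2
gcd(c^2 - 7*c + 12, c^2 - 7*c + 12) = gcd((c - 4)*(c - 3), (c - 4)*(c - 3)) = c^2 - 7*c + 12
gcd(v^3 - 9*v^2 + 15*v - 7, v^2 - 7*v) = v - 7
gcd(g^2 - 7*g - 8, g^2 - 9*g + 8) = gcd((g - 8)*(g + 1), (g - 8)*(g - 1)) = g - 8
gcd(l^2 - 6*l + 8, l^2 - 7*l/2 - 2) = l - 4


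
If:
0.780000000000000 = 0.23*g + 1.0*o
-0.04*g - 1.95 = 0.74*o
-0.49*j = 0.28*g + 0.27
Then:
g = 19.41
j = -11.64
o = -3.68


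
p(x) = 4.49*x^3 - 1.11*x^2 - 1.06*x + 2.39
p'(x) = 13.47*x^2 - 2.22*x - 1.06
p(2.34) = 51.36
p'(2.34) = 67.50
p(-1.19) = -5.49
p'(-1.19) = 20.66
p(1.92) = 28.04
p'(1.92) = 44.33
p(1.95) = 29.40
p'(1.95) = 45.83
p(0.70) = 2.64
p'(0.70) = 3.99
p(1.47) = 12.70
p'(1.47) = 24.78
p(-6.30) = -1157.70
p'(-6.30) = 547.55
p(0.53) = 2.18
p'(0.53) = 1.55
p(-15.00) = -15385.21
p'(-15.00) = 3062.99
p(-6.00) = -1001.05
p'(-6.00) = 497.18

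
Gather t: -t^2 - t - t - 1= -t^2 - 2*t - 1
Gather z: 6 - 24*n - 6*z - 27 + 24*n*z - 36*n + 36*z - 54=-60*n + z*(24*n + 30) - 75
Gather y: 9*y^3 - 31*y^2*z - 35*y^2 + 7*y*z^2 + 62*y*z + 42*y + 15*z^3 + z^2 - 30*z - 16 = 9*y^3 + y^2*(-31*z - 35) + y*(7*z^2 + 62*z + 42) + 15*z^3 + z^2 - 30*z - 16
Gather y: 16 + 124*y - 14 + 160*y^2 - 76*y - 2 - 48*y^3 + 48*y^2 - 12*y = -48*y^3 + 208*y^2 + 36*y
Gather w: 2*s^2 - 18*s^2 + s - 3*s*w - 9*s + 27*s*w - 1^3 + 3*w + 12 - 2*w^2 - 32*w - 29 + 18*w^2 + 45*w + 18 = -16*s^2 - 8*s + 16*w^2 + w*(24*s + 16)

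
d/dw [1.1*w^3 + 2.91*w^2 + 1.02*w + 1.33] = 3.3*w^2 + 5.82*w + 1.02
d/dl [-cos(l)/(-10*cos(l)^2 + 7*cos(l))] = 10*sin(l)/(10*cos(l) - 7)^2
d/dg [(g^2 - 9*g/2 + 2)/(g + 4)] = (g^2 + 8*g - 20)/(g^2 + 8*g + 16)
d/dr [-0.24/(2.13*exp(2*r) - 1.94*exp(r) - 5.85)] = (1.0224*exp(r) - 0.4656)*exp(r)/(-2.13*exp(2*r) + 1.94*exp(r) + 5.85)^2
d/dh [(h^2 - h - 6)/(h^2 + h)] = 2*(h^2 + 6*h + 3)/(h^2*(h^2 + 2*h + 1))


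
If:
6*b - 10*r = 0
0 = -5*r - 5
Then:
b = -5/3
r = -1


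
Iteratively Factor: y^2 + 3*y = (y + 3)*(y)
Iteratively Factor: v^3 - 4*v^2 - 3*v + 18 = (v + 2)*(v^2 - 6*v + 9) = (v - 3)*(v + 2)*(v - 3)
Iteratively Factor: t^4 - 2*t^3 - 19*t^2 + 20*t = (t - 5)*(t^3 + 3*t^2 - 4*t) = (t - 5)*(t + 4)*(t^2 - t) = t*(t - 5)*(t + 4)*(t - 1)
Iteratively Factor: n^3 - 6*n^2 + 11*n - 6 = (n - 3)*(n^2 - 3*n + 2) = (n - 3)*(n - 2)*(n - 1)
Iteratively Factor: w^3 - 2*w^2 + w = (w - 1)*(w^2 - w) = (w - 1)^2*(w)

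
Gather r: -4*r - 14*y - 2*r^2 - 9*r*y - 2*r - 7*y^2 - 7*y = -2*r^2 + r*(-9*y - 6) - 7*y^2 - 21*y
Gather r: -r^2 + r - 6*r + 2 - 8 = -r^2 - 5*r - 6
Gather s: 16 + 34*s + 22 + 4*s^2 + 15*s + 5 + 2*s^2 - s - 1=6*s^2 + 48*s + 42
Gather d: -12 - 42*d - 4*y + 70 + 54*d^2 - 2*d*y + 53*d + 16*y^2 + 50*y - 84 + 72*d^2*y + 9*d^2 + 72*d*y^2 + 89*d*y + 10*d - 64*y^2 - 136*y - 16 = d^2*(72*y + 63) + d*(72*y^2 + 87*y + 21) - 48*y^2 - 90*y - 42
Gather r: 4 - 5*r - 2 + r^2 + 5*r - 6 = r^2 - 4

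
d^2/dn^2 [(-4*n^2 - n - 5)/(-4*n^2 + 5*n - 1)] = 12*(16*n^3 + 32*n^2 - 52*n + 19)/(64*n^6 - 240*n^5 + 348*n^4 - 245*n^3 + 87*n^2 - 15*n + 1)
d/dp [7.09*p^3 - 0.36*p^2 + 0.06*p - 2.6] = 21.27*p^2 - 0.72*p + 0.06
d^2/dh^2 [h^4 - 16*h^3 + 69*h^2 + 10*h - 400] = 12*h^2 - 96*h + 138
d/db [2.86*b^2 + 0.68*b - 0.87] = 5.72*b + 0.68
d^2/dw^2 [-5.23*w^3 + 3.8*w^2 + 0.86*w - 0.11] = 7.6 - 31.38*w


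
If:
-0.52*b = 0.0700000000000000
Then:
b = -0.13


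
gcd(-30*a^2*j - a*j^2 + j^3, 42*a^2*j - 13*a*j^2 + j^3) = 6*a*j - j^2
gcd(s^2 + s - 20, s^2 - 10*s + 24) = s - 4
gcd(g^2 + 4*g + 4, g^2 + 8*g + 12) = g + 2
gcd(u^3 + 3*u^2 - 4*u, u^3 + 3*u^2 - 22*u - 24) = 1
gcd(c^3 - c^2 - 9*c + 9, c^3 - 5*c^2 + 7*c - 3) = c^2 - 4*c + 3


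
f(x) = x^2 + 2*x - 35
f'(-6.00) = -10.00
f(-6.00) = -11.00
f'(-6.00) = -10.00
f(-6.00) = -11.00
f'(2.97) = 7.94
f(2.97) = -20.24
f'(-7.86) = -13.72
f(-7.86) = 11.06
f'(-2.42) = -2.84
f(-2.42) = -33.98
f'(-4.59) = -7.18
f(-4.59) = -23.11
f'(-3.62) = -5.24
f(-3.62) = -29.14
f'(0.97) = 3.94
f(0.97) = -32.12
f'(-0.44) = 1.12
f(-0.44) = -35.69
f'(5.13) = 12.26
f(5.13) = 1.58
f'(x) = 2*x + 2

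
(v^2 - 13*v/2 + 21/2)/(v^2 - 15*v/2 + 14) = (v - 3)/(v - 4)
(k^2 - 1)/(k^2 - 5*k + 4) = (k + 1)/(k - 4)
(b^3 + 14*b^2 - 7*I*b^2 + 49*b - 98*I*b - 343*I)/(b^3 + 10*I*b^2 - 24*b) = (b^3 + 7*b^2*(2 - I) + 49*b*(1 - 2*I) - 343*I)/(b*(b^2 + 10*I*b - 24))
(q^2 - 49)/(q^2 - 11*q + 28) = (q + 7)/(q - 4)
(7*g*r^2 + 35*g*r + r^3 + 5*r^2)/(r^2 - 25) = r*(7*g + r)/(r - 5)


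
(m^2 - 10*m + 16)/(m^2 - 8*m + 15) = (m^2 - 10*m + 16)/(m^2 - 8*m + 15)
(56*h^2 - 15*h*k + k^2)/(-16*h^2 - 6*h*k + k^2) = (-7*h + k)/(2*h + k)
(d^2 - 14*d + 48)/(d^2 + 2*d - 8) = (d^2 - 14*d + 48)/(d^2 + 2*d - 8)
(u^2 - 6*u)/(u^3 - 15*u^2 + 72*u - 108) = u/(u^2 - 9*u + 18)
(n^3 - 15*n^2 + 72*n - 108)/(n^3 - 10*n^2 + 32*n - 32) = (n^3 - 15*n^2 + 72*n - 108)/(n^3 - 10*n^2 + 32*n - 32)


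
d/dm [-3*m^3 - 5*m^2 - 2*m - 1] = -9*m^2 - 10*m - 2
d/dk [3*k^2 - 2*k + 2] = 6*k - 2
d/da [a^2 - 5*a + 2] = 2*a - 5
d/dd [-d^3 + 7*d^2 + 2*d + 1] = -3*d^2 + 14*d + 2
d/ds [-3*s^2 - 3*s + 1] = -6*s - 3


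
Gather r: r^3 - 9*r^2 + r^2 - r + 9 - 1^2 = r^3 - 8*r^2 - r + 8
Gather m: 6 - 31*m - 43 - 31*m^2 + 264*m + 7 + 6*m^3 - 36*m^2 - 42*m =6*m^3 - 67*m^2 + 191*m - 30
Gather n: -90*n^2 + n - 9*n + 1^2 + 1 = -90*n^2 - 8*n + 2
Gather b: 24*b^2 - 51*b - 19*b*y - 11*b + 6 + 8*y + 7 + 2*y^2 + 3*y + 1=24*b^2 + b*(-19*y - 62) + 2*y^2 + 11*y + 14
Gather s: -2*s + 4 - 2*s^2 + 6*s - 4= -2*s^2 + 4*s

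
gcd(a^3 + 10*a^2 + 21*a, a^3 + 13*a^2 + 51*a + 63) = a^2 + 10*a + 21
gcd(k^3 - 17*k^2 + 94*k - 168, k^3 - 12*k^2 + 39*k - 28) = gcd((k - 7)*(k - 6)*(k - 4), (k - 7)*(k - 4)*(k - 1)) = k^2 - 11*k + 28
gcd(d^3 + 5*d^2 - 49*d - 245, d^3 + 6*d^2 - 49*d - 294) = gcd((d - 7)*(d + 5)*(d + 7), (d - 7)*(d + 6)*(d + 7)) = d^2 - 49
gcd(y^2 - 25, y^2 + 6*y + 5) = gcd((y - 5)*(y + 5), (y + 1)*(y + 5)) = y + 5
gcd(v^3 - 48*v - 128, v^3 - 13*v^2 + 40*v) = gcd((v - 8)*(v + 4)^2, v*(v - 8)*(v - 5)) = v - 8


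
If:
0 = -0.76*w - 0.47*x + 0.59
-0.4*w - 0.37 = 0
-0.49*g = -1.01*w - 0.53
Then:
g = -0.82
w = -0.92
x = 2.75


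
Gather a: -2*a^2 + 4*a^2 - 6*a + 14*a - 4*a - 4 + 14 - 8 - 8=2*a^2 + 4*a - 6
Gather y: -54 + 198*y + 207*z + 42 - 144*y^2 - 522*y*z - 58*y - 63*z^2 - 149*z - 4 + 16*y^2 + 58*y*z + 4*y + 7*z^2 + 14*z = -128*y^2 + y*(144 - 464*z) - 56*z^2 + 72*z - 16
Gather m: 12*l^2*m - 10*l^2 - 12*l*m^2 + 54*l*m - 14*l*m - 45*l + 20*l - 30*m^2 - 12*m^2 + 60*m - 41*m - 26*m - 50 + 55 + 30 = -10*l^2 - 25*l + m^2*(-12*l - 42) + m*(12*l^2 + 40*l - 7) + 35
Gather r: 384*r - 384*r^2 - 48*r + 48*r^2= -336*r^2 + 336*r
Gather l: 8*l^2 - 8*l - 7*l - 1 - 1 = 8*l^2 - 15*l - 2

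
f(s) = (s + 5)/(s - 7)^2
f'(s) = (s - 7)^(-2) - 2*(s + 5)/(s - 7)^3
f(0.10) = 0.11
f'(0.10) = 0.05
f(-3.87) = 0.01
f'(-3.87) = 0.01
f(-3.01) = 0.02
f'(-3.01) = 0.01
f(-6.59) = -0.01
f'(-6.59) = 0.00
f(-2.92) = 0.02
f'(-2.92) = 0.01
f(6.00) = 11.00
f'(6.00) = 23.00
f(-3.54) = 0.01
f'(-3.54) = 0.01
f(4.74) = 1.91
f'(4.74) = 1.88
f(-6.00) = -0.00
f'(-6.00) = 0.01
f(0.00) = 0.10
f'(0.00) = 0.05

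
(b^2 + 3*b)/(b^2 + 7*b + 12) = b/(b + 4)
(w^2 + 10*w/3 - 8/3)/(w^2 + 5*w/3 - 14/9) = 3*(w + 4)/(3*w + 7)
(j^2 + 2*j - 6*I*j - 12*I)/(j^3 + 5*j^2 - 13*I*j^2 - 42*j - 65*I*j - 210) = (j + 2)/(j^2 + j*(5 - 7*I) - 35*I)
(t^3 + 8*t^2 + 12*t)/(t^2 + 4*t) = (t^2 + 8*t + 12)/(t + 4)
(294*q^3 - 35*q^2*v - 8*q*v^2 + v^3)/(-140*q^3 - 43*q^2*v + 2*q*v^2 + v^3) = (-42*q^2 - q*v + v^2)/(20*q^2 + 9*q*v + v^2)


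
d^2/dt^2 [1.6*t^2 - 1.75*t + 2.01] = 3.20000000000000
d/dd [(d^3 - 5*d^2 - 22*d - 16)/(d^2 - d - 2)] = (d^2 - 4*d + 28)/(d^2 - 4*d + 4)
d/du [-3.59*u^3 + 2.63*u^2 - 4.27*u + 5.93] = -10.77*u^2 + 5.26*u - 4.27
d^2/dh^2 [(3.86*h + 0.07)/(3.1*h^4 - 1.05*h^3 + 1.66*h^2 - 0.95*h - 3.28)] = (445.1352*h^7 - 187.5748*h^6 + 137.87976*h^5 + 35.2483799999999*h^4 + 795.765372*h^3 - 149.408658*h^2 + 123.992748*h - 23.166898)/(29.791*h^12 - 30.2715*h^11 + 58.11105*h^10 - 60.965925*h^9 - 44.89137*h^8 + 22.903935*h^7 - 89.219234*h^6 + 81.563505*h^5 + 57.801666*h^4 - 3.710975*h^3 + 44.696232*h^2 - 30.66144*h - 35.287552)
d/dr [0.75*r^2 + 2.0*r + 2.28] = 1.5*r + 2.0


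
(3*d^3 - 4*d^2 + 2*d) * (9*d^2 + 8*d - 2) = 27*d^5 - 12*d^4 - 20*d^3 + 24*d^2 - 4*d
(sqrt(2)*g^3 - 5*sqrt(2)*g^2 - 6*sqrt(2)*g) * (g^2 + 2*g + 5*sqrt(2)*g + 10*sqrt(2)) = sqrt(2)*g^5 - 3*sqrt(2)*g^4 + 10*g^4 - 30*g^3 - 16*sqrt(2)*g^3 - 160*g^2 - 12*sqrt(2)*g^2 - 120*g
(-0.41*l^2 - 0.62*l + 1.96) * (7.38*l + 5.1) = -3.0258*l^3 - 6.6666*l^2 + 11.3028*l + 9.996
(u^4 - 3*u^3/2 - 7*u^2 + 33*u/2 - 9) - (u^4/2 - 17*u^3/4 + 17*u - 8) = u^4/2 + 11*u^3/4 - 7*u^2 - u/2 - 1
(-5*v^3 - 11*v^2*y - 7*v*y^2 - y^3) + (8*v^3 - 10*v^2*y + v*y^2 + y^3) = 3*v^3 - 21*v^2*y - 6*v*y^2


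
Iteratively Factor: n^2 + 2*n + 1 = (n + 1)*(n + 1)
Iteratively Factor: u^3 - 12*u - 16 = (u + 2)*(u^2 - 2*u - 8) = (u + 2)^2*(u - 4)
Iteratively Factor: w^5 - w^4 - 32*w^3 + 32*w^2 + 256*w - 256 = (w + 4)*(w^4 - 5*w^3 - 12*w^2 + 80*w - 64) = (w - 1)*(w + 4)*(w^3 - 4*w^2 - 16*w + 64) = (w - 4)*(w - 1)*(w + 4)*(w^2 - 16) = (w - 4)*(w - 1)*(w + 4)^2*(w - 4)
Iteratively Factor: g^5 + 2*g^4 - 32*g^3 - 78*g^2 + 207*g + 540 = (g - 3)*(g^4 + 5*g^3 - 17*g^2 - 129*g - 180) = (g - 5)*(g - 3)*(g^3 + 10*g^2 + 33*g + 36) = (g - 5)*(g - 3)*(g + 3)*(g^2 + 7*g + 12) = (g - 5)*(g - 3)*(g + 3)^2*(g + 4)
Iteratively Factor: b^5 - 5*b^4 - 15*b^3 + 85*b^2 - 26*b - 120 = (b + 4)*(b^4 - 9*b^3 + 21*b^2 + b - 30) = (b + 1)*(b + 4)*(b^3 - 10*b^2 + 31*b - 30) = (b - 5)*(b + 1)*(b + 4)*(b^2 - 5*b + 6) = (b - 5)*(b - 2)*(b + 1)*(b + 4)*(b - 3)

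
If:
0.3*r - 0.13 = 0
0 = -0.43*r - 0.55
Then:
No Solution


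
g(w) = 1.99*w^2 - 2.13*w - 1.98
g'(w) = 3.98*w - 2.13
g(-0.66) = 0.29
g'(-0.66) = -4.76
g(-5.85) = 78.58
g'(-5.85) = -25.41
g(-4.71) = 52.20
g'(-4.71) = -20.88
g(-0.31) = -1.13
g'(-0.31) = -3.36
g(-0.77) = 0.84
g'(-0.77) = -5.19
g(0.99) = -2.14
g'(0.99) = 1.81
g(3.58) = 15.90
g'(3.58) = 12.12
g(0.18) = -2.30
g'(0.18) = -1.41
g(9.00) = 140.04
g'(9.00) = 33.69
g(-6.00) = 82.44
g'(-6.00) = -26.01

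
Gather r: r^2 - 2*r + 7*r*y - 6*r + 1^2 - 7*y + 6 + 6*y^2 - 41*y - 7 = r^2 + r*(7*y - 8) + 6*y^2 - 48*y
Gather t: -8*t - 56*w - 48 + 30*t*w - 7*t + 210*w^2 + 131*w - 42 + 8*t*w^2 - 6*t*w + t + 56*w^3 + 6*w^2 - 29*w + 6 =t*(8*w^2 + 24*w - 14) + 56*w^3 + 216*w^2 + 46*w - 84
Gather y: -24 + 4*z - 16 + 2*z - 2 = 6*z - 42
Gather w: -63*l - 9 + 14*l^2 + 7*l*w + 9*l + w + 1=14*l^2 - 54*l + w*(7*l + 1) - 8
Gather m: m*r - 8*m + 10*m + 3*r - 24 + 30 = m*(r + 2) + 3*r + 6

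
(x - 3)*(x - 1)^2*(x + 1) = x^4 - 4*x^3 + 2*x^2 + 4*x - 3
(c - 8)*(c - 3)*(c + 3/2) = c^3 - 19*c^2/2 + 15*c/2 + 36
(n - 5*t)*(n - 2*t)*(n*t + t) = n^3*t - 7*n^2*t^2 + n^2*t + 10*n*t^3 - 7*n*t^2 + 10*t^3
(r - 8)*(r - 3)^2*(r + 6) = r^4 - 8*r^3 - 27*r^2 + 270*r - 432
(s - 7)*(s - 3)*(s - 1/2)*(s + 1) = s^4 - 19*s^3/2 + 31*s^2/2 + 31*s/2 - 21/2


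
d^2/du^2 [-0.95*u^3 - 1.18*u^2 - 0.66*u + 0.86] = -5.7*u - 2.36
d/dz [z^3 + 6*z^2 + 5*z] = 3*z^2 + 12*z + 5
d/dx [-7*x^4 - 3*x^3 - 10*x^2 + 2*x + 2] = -28*x^3 - 9*x^2 - 20*x + 2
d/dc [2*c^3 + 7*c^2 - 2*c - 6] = 6*c^2 + 14*c - 2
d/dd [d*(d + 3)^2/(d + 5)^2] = (d + 3)*(-2*d*(d + 3) + 3*(d + 1)*(d + 5))/(d + 5)^3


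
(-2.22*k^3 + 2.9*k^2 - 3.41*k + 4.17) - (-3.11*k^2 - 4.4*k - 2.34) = -2.22*k^3 + 6.01*k^2 + 0.99*k + 6.51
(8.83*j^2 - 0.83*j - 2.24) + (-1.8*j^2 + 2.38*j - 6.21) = 7.03*j^2 + 1.55*j - 8.45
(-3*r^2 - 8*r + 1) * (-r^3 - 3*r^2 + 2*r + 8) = 3*r^5 + 17*r^4 + 17*r^3 - 43*r^2 - 62*r + 8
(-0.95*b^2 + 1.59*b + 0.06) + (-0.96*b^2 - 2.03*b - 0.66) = -1.91*b^2 - 0.44*b - 0.6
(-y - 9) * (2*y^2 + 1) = -2*y^3 - 18*y^2 - y - 9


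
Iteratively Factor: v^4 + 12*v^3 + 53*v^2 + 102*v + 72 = (v + 2)*(v^3 + 10*v^2 + 33*v + 36) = (v + 2)*(v + 3)*(v^2 + 7*v + 12) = (v + 2)*(v + 3)^2*(v + 4)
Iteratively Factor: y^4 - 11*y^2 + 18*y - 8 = (y - 1)*(y^3 + y^2 - 10*y + 8) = (y - 1)^2*(y^2 + 2*y - 8) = (y - 2)*(y - 1)^2*(y + 4)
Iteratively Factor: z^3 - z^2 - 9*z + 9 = (z + 3)*(z^2 - 4*z + 3) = (z - 1)*(z + 3)*(z - 3)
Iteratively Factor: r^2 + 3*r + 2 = (r + 2)*(r + 1)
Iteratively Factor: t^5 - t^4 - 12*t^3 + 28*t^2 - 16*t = (t)*(t^4 - t^3 - 12*t^2 + 28*t - 16) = t*(t + 4)*(t^3 - 5*t^2 + 8*t - 4) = t*(t - 1)*(t + 4)*(t^2 - 4*t + 4) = t*(t - 2)*(t - 1)*(t + 4)*(t - 2)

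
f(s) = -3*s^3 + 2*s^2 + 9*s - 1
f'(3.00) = -60.00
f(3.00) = -37.00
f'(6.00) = -291.00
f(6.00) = -523.00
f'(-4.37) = -180.35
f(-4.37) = 248.22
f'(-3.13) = -91.69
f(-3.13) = 82.42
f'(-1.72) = -24.51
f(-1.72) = 4.70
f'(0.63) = 7.95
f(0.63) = 4.71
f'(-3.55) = -118.62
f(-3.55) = 126.47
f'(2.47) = -36.03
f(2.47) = -11.78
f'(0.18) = 9.43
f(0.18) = 0.67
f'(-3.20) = -95.96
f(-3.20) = 88.98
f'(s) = -9*s^2 + 4*s + 9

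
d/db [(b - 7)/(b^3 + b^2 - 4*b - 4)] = (b^3 + b^2 - 4*b - (b - 7)*(3*b^2 + 2*b - 4) - 4)/(b^3 + b^2 - 4*b - 4)^2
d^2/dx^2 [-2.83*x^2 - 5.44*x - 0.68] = -5.66000000000000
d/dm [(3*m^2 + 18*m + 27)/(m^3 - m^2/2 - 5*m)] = 12*(-m^4 - 12*m^3 - 29*m^2 + 9*m + 45)/(m^2*(4*m^4 - 4*m^3 - 39*m^2 + 20*m + 100))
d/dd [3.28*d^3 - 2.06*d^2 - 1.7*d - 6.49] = 9.84*d^2 - 4.12*d - 1.7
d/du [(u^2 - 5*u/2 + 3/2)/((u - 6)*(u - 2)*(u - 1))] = u*(3 - u)/(u^4 - 16*u^3 + 88*u^2 - 192*u + 144)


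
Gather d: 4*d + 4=4*d + 4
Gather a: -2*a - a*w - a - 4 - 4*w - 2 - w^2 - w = a*(-w - 3) - w^2 - 5*w - 6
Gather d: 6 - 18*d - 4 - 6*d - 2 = -24*d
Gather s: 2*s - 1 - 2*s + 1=0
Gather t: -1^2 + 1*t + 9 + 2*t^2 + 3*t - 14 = 2*t^2 + 4*t - 6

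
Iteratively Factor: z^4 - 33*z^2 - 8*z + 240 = (z - 3)*(z^3 + 3*z^2 - 24*z - 80) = (z - 5)*(z - 3)*(z^2 + 8*z + 16) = (z - 5)*(z - 3)*(z + 4)*(z + 4)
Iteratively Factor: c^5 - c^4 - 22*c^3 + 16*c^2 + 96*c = (c - 4)*(c^4 + 3*c^3 - 10*c^2 - 24*c) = (c - 4)*(c + 2)*(c^3 + c^2 - 12*c) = (c - 4)*(c - 3)*(c + 2)*(c^2 + 4*c) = c*(c - 4)*(c - 3)*(c + 2)*(c + 4)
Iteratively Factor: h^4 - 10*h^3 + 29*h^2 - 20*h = (h)*(h^3 - 10*h^2 + 29*h - 20) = h*(h - 5)*(h^2 - 5*h + 4) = h*(h - 5)*(h - 1)*(h - 4)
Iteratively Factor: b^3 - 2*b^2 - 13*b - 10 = (b + 2)*(b^2 - 4*b - 5) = (b - 5)*(b + 2)*(b + 1)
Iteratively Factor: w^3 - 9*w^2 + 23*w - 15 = (w - 5)*(w^2 - 4*w + 3) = (w - 5)*(w - 3)*(w - 1)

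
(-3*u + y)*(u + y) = -3*u^2 - 2*u*y + y^2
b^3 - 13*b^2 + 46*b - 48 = (b - 8)*(b - 3)*(b - 2)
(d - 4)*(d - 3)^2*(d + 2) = d^4 - 8*d^3 + 13*d^2 + 30*d - 72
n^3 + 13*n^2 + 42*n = n*(n + 6)*(n + 7)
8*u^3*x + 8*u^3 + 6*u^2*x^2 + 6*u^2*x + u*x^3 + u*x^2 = (2*u + x)*(4*u + x)*(u*x + u)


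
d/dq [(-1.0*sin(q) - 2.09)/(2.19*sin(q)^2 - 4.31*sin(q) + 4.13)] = (2.19*sin(q)^2 + 9.1542*sin(q) - 13.1379)*cos(q)/(4.7961*sin(q)^4 - 18.8778*sin(q)^3 + 36.6655*sin(q)^2 - 35.6006*sin(q) + 17.0569)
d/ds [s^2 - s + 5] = 2*s - 1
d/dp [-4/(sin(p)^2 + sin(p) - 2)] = 4*(2*sin(p) + 1)*cos(p)/(sin(p)^2 + sin(p) - 2)^2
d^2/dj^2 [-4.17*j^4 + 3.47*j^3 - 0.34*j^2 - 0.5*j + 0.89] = -50.04*j^2 + 20.82*j - 0.68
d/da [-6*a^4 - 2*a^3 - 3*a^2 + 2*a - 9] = -24*a^3 - 6*a^2 - 6*a + 2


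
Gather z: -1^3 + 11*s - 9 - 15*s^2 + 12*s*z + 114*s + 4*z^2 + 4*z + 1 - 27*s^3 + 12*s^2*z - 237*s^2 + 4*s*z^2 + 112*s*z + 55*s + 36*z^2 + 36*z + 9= -27*s^3 - 252*s^2 + 180*s + z^2*(4*s + 40) + z*(12*s^2 + 124*s + 40)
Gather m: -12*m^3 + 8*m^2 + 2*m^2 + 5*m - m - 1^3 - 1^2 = -12*m^3 + 10*m^2 + 4*m - 2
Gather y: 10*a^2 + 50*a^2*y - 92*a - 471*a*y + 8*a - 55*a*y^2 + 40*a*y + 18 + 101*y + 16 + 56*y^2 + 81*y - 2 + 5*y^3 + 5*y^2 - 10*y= 10*a^2 - 84*a + 5*y^3 + y^2*(61 - 55*a) + y*(50*a^2 - 431*a + 172) + 32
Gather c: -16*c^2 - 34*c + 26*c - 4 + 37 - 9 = -16*c^2 - 8*c + 24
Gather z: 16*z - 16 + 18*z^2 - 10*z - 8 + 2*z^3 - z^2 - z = 2*z^3 + 17*z^2 + 5*z - 24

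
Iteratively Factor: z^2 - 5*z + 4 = (z - 4)*(z - 1)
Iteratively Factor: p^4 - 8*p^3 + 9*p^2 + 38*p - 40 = (p + 2)*(p^3 - 10*p^2 + 29*p - 20) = (p - 1)*(p + 2)*(p^2 - 9*p + 20) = (p - 4)*(p - 1)*(p + 2)*(p - 5)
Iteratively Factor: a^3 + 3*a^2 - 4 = (a + 2)*(a^2 + a - 2) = (a + 2)^2*(a - 1)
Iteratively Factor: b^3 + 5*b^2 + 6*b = (b)*(b^2 + 5*b + 6) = b*(b + 2)*(b + 3)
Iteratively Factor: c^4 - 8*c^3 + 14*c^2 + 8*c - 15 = (c + 1)*(c^3 - 9*c^2 + 23*c - 15) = (c - 1)*(c + 1)*(c^2 - 8*c + 15) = (c - 5)*(c - 1)*(c + 1)*(c - 3)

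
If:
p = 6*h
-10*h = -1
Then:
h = 1/10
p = 3/5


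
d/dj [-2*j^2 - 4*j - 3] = -4*j - 4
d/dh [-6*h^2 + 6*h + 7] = 6 - 12*h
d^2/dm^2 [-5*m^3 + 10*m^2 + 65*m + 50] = 20 - 30*m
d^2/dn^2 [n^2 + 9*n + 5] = 2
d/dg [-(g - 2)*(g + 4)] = -2*g - 2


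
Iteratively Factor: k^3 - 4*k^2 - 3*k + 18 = (k - 3)*(k^2 - k - 6) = (k - 3)*(k + 2)*(k - 3)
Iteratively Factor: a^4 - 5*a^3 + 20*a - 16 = (a - 2)*(a^3 - 3*a^2 - 6*a + 8) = (a - 4)*(a - 2)*(a^2 + a - 2) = (a - 4)*(a - 2)*(a - 1)*(a + 2)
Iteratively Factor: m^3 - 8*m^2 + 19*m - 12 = (m - 3)*(m^2 - 5*m + 4) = (m - 3)*(m - 1)*(m - 4)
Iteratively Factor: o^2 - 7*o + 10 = (o - 2)*(o - 5)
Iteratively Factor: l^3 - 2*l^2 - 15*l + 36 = (l - 3)*(l^2 + l - 12) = (l - 3)^2*(l + 4)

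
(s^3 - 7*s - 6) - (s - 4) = s^3 - 8*s - 2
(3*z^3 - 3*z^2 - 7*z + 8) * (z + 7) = 3*z^4 + 18*z^3 - 28*z^2 - 41*z + 56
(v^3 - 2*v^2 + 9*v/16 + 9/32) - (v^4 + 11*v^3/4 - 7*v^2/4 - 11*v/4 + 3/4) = -v^4 - 7*v^3/4 - v^2/4 + 53*v/16 - 15/32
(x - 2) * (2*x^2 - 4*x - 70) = 2*x^3 - 8*x^2 - 62*x + 140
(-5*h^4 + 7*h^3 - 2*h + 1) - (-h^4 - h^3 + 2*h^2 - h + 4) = -4*h^4 + 8*h^3 - 2*h^2 - h - 3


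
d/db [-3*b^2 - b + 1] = -6*b - 1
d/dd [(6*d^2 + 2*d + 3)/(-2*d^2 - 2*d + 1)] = 8*(-d^2 + 3*d + 1)/(4*d^4 + 8*d^3 - 4*d + 1)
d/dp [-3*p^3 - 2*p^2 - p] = -9*p^2 - 4*p - 1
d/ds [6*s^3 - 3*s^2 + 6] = 6*s*(3*s - 1)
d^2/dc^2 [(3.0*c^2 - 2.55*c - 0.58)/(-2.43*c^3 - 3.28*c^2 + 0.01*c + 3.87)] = (-35.4294*c^6 + 90.3449700000002*c^5 + 162.607824*c^4 - 266.211918*c^3 + 96.635328*c^2 + 226.824204*c - 75.334078)/(14.348907*c^9 + 58.104216*c^8 + 78.251589*c^7 - 33.746561*c^6 - 185.394711*c^5 - 124.339794*c^4 + 109.943216*c^3 + 147.371535*c^2 - 0.449307*c - 57.960603)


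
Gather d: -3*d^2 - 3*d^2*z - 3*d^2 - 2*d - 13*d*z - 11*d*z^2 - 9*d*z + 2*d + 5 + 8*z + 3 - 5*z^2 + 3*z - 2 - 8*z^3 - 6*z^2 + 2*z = d^2*(-3*z - 6) + d*(-11*z^2 - 22*z) - 8*z^3 - 11*z^2 + 13*z + 6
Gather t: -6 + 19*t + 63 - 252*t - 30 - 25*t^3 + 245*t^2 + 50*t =-25*t^3 + 245*t^2 - 183*t + 27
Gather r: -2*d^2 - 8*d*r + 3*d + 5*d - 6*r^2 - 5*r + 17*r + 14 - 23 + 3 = -2*d^2 + 8*d - 6*r^2 + r*(12 - 8*d) - 6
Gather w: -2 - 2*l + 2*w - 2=-2*l + 2*w - 4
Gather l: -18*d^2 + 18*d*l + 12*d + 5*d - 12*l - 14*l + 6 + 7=-18*d^2 + 17*d + l*(18*d - 26) + 13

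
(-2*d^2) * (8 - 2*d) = 4*d^3 - 16*d^2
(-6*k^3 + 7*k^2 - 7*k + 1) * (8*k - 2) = -48*k^4 + 68*k^3 - 70*k^2 + 22*k - 2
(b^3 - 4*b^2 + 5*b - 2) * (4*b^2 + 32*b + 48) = 4*b^5 + 16*b^4 - 60*b^3 - 40*b^2 + 176*b - 96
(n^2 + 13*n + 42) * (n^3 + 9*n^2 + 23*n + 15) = n^5 + 22*n^4 + 182*n^3 + 692*n^2 + 1161*n + 630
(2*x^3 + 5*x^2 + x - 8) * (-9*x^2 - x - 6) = -18*x^5 - 47*x^4 - 26*x^3 + 41*x^2 + 2*x + 48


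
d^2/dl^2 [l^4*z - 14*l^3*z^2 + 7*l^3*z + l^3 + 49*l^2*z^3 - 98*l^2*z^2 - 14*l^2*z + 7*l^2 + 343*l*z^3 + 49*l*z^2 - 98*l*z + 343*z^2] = 12*l^2*z - 84*l*z^2 + 42*l*z + 6*l + 98*z^3 - 196*z^2 - 28*z + 14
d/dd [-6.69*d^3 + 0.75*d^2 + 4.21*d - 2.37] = -20.07*d^2 + 1.5*d + 4.21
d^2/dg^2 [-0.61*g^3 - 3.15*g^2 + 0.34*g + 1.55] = -3.66*g - 6.3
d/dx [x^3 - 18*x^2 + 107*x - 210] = 3*x^2 - 36*x + 107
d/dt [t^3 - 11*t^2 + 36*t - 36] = 3*t^2 - 22*t + 36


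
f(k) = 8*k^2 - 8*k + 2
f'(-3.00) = -56.00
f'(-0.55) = -16.80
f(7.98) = 447.60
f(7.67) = 411.27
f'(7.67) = 114.72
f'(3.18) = 42.88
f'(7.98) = 119.68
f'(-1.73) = -35.68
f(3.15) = 56.18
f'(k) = 16*k - 8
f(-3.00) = 98.00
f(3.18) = 57.46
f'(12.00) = 184.00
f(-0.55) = 8.82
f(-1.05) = 19.22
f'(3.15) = 42.40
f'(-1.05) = -24.80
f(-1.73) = 39.78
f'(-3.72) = -67.52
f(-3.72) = 142.47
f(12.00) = 1058.00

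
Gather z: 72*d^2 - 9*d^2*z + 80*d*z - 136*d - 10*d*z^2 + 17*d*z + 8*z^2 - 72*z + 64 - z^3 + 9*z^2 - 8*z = 72*d^2 - 136*d - z^3 + z^2*(17 - 10*d) + z*(-9*d^2 + 97*d - 80) + 64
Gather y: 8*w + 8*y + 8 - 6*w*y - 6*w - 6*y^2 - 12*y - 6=2*w - 6*y^2 + y*(-6*w - 4) + 2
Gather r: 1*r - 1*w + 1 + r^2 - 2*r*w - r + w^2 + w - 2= r^2 - 2*r*w + w^2 - 1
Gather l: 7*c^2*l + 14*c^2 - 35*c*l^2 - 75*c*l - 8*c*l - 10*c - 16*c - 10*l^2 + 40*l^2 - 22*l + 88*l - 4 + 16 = 14*c^2 - 26*c + l^2*(30 - 35*c) + l*(7*c^2 - 83*c + 66) + 12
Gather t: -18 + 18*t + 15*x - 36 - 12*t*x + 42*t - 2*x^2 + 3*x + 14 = t*(60 - 12*x) - 2*x^2 + 18*x - 40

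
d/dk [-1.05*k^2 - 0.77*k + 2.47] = -2.1*k - 0.77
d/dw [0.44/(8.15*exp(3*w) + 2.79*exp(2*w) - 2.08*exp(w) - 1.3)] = (-10.758*exp(2*w) - 2.4552*exp(w) + 0.9152)*exp(w)/(8.15*exp(3*w) + 2.79*exp(2*w) - 2.08*exp(w) - 1.3)^2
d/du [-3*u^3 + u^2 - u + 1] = -9*u^2 + 2*u - 1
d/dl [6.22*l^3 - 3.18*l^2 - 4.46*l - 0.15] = 18.66*l^2 - 6.36*l - 4.46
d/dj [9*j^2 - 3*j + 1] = 18*j - 3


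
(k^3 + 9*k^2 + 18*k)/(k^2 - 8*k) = (k^2 + 9*k + 18)/(k - 8)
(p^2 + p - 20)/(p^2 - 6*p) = (p^2 + p - 20)/(p*(p - 6))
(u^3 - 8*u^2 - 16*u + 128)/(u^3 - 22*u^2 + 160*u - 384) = (u^2 - 16)/(u^2 - 14*u + 48)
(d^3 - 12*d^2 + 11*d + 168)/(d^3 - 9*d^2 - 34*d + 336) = (d + 3)/(d + 6)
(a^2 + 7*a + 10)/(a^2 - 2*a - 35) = (a + 2)/(a - 7)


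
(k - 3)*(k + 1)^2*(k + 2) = k^4 + k^3 - 7*k^2 - 13*k - 6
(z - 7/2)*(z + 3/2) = z^2 - 2*z - 21/4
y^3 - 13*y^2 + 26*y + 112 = (y - 8)*(y - 7)*(y + 2)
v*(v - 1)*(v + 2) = v^3 + v^2 - 2*v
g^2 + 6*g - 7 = (g - 1)*(g + 7)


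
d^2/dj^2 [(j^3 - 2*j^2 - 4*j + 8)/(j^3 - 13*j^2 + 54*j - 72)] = 2*(11*j^6 - 174*j^5 + 960*j^4 - 1724*j^3 - 2424*j^2 + 11664*j - 10080)/(j^9 - 39*j^8 + 669*j^7 - 6625*j^6 + 41742*j^5 - 173556*j^4 + 476280*j^3 - 832032*j^2 + 839808*j - 373248)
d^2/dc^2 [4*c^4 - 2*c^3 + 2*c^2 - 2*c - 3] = 48*c^2 - 12*c + 4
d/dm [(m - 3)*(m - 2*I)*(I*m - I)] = 3*I*m^2 + m*(4 - 8*I) - 8 + 3*I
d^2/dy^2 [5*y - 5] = 0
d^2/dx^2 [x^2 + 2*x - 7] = 2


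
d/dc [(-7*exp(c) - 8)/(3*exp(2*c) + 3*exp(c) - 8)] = (21*exp(2*c) + 48*exp(c) + 80)*exp(c)/(9*exp(4*c) + 18*exp(3*c) - 39*exp(2*c) - 48*exp(c) + 64)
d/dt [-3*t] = -3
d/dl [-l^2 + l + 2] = 1 - 2*l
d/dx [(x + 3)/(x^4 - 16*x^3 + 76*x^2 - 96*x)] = (x*(x^3 - 16*x^2 + 76*x - 96) - 4*(x + 3)*(x^3 - 12*x^2 + 38*x - 24))/(x^2*(x^3 - 16*x^2 + 76*x - 96)^2)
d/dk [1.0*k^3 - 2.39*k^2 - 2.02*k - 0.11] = 3.0*k^2 - 4.78*k - 2.02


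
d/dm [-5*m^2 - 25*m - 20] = -10*m - 25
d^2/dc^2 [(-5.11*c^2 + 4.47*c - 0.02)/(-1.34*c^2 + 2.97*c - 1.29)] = (-1.4210854715202e-14*c^4 + 24.6208920000001*c^3 - 52.7834040000001*c^2 + 45.883476*c - 16.961028)/(2.406104*c^6 - 15.998796*c^5 + 42.40899*c^4 - 57.001725*c^3 + 40.826565*c^2 - 14.827131*c + 2.146689)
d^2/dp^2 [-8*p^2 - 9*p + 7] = -16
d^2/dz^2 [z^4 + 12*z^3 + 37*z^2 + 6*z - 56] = 12*z^2 + 72*z + 74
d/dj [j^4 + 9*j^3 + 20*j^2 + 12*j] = 4*j^3 + 27*j^2 + 40*j + 12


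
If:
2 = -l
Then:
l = -2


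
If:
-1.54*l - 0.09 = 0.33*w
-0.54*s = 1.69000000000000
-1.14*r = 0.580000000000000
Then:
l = -0.214285714285714*w - 0.0584415584415584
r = -0.51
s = -3.13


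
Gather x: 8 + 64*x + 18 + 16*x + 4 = 80*x + 30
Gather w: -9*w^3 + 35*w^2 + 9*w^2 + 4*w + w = -9*w^3 + 44*w^2 + 5*w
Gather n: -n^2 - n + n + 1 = 1 - n^2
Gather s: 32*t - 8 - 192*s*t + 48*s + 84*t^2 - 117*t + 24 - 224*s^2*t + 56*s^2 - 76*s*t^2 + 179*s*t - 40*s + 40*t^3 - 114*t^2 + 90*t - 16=s^2*(56 - 224*t) + s*(-76*t^2 - 13*t + 8) + 40*t^3 - 30*t^2 + 5*t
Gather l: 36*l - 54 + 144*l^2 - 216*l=144*l^2 - 180*l - 54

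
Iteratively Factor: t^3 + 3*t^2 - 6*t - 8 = (t + 4)*(t^2 - t - 2) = (t - 2)*(t + 4)*(t + 1)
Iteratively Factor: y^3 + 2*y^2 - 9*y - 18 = (y - 3)*(y^2 + 5*y + 6) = (y - 3)*(y + 3)*(y + 2)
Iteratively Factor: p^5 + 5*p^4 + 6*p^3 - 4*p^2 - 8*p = (p + 2)*(p^4 + 3*p^3 - 4*p) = p*(p + 2)*(p^3 + 3*p^2 - 4) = p*(p + 2)^2*(p^2 + p - 2) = p*(p - 1)*(p + 2)^2*(p + 2)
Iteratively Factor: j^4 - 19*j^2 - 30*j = (j - 5)*(j^3 + 5*j^2 + 6*j) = (j - 5)*(j + 2)*(j^2 + 3*j) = j*(j - 5)*(j + 2)*(j + 3)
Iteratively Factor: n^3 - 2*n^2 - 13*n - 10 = (n - 5)*(n^2 + 3*n + 2) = (n - 5)*(n + 1)*(n + 2)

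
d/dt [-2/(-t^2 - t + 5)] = 2*(-2*t - 1)/(t^2 + t - 5)^2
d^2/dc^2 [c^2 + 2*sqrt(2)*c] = 2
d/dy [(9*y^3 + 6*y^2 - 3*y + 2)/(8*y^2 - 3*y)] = 2*(36*y^4 - 27*y^3 + 3*y^2 - 16*y + 3)/(y^2*(64*y^2 - 48*y + 9))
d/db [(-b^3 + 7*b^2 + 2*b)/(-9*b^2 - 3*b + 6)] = (3*b^4 + 2*b^3 - 7*b^2 + 28*b + 4)/(3*(9*b^4 + 6*b^3 - 11*b^2 - 4*b + 4))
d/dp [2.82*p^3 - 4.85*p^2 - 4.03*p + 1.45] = 8.46*p^2 - 9.7*p - 4.03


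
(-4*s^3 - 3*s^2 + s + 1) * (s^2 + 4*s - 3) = -4*s^5 - 19*s^4 + s^3 + 14*s^2 + s - 3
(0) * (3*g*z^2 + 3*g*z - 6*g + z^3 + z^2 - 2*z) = 0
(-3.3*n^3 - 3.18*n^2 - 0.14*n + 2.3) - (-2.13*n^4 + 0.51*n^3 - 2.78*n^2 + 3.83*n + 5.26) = 2.13*n^4 - 3.81*n^3 - 0.4*n^2 - 3.97*n - 2.96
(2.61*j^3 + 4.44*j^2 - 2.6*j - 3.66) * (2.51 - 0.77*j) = -2.0097*j^4 + 3.1323*j^3 + 13.1464*j^2 - 3.7078*j - 9.1866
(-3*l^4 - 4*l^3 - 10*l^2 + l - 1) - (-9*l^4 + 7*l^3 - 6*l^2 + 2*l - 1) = 6*l^4 - 11*l^3 - 4*l^2 - l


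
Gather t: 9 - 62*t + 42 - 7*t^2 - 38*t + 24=-7*t^2 - 100*t + 75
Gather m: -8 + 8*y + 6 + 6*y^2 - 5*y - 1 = 6*y^2 + 3*y - 3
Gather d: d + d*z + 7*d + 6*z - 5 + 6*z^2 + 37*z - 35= d*(z + 8) + 6*z^2 + 43*z - 40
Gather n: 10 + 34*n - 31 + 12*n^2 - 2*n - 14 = 12*n^2 + 32*n - 35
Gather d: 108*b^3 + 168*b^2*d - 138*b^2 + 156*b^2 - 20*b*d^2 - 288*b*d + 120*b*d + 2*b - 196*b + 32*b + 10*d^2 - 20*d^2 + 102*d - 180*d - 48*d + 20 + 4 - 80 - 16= 108*b^3 + 18*b^2 - 162*b + d^2*(-20*b - 10) + d*(168*b^2 - 168*b - 126) - 72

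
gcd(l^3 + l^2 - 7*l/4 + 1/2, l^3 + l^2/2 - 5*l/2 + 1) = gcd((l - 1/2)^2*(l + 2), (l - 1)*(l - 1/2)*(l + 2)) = l^2 + 3*l/2 - 1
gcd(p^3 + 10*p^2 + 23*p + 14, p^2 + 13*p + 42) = p + 7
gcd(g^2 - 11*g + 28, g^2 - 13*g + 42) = g - 7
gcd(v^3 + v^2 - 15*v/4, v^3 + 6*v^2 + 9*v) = v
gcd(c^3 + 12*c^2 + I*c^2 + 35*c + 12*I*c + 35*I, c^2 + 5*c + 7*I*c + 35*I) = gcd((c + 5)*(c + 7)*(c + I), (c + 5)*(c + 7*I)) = c + 5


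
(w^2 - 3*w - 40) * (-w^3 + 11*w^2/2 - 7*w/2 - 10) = -w^5 + 17*w^4/2 + 20*w^3 - 439*w^2/2 + 170*w + 400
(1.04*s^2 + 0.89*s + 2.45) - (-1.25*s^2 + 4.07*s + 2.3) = 2.29*s^2 - 3.18*s + 0.15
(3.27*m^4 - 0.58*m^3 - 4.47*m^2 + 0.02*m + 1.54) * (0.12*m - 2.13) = 0.3924*m^5 - 7.0347*m^4 + 0.699*m^3 + 9.5235*m^2 + 0.1422*m - 3.2802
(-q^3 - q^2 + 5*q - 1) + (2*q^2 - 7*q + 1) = -q^3 + q^2 - 2*q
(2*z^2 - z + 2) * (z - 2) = 2*z^3 - 5*z^2 + 4*z - 4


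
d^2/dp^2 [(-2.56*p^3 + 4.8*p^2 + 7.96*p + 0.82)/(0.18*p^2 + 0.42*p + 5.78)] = (-4.44089209850063e-16*p^4 + 4.21372799999999*p^3 - 67.092048*p^2 - 562.470576*p + 280.656288)/(0.005832*p^6 + 0.040824*p^5 + 0.657072*p^4 + 2.695896*p^3 + 21.099312*p^2 + 42.094584*p + 193.100552)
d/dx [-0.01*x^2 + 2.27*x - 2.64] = 2.27 - 0.02*x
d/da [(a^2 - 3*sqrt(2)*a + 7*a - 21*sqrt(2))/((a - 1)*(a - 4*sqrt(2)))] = (-8*a^2 - sqrt(2)*a^2 + 50*sqrt(2)*a - 192 + 7*sqrt(2))/(a^4 - 8*sqrt(2)*a^3 - 2*a^3 + 16*sqrt(2)*a^2 + 33*a^2 - 64*a - 8*sqrt(2)*a + 32)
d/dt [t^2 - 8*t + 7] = 2*t - 8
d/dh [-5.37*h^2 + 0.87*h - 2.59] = 0.87 - 10.74*h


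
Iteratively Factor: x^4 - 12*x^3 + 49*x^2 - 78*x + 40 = (x - 1)*(x^3 - 11*x^2 + 38*x - 40) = (x - 2)*(x - 1)*(x^2 - 9*x + 20) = (x - 5)*(x - 2)*(x - 1)*(x - 4)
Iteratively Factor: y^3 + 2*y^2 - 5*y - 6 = (y + 1)*(y^2 + y - 6) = (y + 1)*(y + 3)*(y - 2)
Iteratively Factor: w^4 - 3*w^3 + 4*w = (w + 1)*(w^3 - 4*w^2 + 4*w) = (w - 2)*(w + 1)*(w^2 - 2*w) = w*(w - 2)*(w + 1)*(w - 2)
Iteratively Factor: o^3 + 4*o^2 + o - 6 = (o - 1)*(o^2 + 5*o + 6) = (o - 1)*(o + 2)*(o + 3)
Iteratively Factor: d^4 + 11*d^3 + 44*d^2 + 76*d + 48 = (d + 2)*(d^3 + 9*d^2 + 26*d + 24) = (d + 2)*(d + 4)*(d^2 + 5*d + 6) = (d + 2)*(d + 3)*(d + 4)*(d + 2)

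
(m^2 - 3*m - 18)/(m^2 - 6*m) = (m + 3)/m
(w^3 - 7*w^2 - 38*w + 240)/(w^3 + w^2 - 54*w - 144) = (w - 5)/(w + 3)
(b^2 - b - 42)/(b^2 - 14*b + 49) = (b + 6)/(b - 7)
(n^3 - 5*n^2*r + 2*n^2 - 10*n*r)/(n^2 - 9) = n*(n^2 - 5*n*r + 2*n - 10*r)/(n^2 - 9)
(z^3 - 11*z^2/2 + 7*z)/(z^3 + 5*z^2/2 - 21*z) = (z - 2)/(z + 6)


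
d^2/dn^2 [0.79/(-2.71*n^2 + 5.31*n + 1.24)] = (-11.603678*n^2 + 22.736358*n + 0.79*(5.42*n - 5.31)*(10.84*n - 10.62) + 5.309432)/(-2.71*n^2 + 5.31*n + 1.24)^3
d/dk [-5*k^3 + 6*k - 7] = 6 - 15*k^2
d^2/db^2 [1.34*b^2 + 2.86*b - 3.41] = 2.68000000000000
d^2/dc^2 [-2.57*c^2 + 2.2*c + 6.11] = -5.14000000000000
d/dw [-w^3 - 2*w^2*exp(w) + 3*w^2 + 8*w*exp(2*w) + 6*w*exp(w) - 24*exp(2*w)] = -2*w^2*exp(w) - 3*w^2 + 16*w*exp(2*w) + 2*w*exp(w) + 6*w - 40*exp(2*w) + 6*exp(w)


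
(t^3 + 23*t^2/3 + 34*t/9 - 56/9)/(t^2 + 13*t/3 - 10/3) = (3*t^2 + 25*t + 28)/(3*(t + 5))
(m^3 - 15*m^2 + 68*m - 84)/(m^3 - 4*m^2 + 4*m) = (m^2 - 13*m + 42)/(m*(m - 2))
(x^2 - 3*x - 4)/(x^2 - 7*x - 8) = (x - 4)/(x - 8)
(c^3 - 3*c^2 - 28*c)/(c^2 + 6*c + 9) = c*(c^2 - 3*c - 28)/(c^2 + 6*c + 9)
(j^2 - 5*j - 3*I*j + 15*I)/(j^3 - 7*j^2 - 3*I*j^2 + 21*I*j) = (j - 5)/(j*(j - 7))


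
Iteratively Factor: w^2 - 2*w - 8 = (w + 2)*(w - 4)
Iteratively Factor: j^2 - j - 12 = (j + 3)*(j - 4)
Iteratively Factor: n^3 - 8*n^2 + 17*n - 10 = (n - 1)*(n^2 - 7*n + 10) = (n - 2)*(n - 1)*(n - 5)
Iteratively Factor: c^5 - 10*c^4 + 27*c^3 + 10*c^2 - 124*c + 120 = (c - 2)*(c^4 - 8*c^3 + 11*c^2 + 32*c - 60) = (c - 3)*(c - 2)*(c^3 - 5*c^2 - 4*c + 20) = (c - 3)*(c - 2)^2*(c^2 - 3*c - 10) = (c - 5)*(c - 3)*(c - 2)^2*(c + 2)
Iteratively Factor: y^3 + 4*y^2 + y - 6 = (y + 2)*(y^2 + 2*y - 3) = (y + 2)*(y + 3)*(y - 1)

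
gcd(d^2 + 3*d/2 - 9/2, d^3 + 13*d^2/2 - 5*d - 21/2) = d - 3/2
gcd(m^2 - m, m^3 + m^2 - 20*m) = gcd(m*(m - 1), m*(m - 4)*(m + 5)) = m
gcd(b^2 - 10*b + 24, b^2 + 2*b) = 1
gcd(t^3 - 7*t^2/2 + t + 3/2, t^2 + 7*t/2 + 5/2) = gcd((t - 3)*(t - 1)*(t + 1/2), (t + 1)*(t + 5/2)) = 1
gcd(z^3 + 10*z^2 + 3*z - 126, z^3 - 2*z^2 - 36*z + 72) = z + 6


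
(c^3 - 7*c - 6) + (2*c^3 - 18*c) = 3*c^3 - 25*c - 6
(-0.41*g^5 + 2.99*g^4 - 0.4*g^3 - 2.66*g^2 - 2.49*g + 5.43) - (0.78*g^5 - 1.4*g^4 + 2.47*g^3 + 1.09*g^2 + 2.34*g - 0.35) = -1.19*g^5 + 4.39*g^4 - 2.87*g^3 - 3.75*g^2 - 4.83*g + 5.78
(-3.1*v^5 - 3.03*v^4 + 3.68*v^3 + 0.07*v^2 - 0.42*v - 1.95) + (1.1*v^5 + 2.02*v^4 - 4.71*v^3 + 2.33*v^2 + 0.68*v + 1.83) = -2.0*v^5 - 1.01*v^4 - 1.03*v^3 + 2.4*v^2 + 0.26*v - 0.12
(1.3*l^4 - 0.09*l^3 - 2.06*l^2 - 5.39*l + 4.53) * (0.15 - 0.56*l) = -0.728*l^5 + 0.2454*l^4 + 1.1401*l^3 + 2.7094*l^2 - 3.3453*l + 0.6795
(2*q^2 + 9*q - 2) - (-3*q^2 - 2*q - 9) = 5*q^2 + 11*q + 7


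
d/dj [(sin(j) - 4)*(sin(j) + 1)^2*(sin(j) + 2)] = 2*(2*sin(j)^3 - 11*sin(j) - 9)*cos(j)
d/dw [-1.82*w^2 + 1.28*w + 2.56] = 1.28 - 3.64*w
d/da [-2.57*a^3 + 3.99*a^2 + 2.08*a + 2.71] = -7.71*a^2 + 7.98*a + 2.08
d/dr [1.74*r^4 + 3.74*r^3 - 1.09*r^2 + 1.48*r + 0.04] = 6.96*r^3 + 11.22*r^2 - 2.18*r + 1.48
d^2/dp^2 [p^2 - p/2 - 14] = 2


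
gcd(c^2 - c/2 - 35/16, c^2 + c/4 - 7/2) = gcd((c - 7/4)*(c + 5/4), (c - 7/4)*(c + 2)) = c - 7/4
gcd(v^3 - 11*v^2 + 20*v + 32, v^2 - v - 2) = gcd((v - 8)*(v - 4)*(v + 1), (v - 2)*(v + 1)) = v + 1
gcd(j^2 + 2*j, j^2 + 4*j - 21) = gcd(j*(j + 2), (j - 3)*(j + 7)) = 1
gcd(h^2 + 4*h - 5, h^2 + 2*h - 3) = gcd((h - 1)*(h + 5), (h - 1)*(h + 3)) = h - 1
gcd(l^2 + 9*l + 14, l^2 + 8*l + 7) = l + 7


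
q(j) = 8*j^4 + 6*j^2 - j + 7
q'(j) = 32*j^3 + 12*j - 1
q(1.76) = 100.59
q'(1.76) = 194.58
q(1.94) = 140.96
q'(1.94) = 255.92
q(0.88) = 15.56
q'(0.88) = 31.37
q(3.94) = 2024.06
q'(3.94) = 2003.50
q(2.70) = 473.19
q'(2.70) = 661.26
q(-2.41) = 314.13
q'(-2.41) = -477.84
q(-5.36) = 6787.86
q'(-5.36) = -4993.02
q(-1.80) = 112.22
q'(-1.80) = -209.22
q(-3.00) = 712.00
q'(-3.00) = -901.00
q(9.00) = 52972.00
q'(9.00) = 23435.00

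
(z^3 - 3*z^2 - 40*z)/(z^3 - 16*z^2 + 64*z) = (z + 5)/(z - 8)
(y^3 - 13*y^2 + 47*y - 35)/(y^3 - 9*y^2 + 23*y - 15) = (y - 7)/(y - 3)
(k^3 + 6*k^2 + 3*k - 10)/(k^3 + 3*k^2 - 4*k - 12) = (k^2 + 4*k - 5)/(k^2 + k - 6)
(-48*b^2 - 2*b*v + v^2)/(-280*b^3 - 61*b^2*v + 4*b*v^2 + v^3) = (6*b + v)/(35*b^2 + 12*b*v + v^2)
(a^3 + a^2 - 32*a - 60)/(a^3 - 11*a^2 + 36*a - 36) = (a^2 + 7*a + 10)/(a^2 - 5*a + 6)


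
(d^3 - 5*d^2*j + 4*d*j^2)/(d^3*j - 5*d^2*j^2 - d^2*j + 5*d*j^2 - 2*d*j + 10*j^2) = d*(d^2 - 5*d*j + 4*j^2)/(j*(d^3 - 5*d^2*j - d^2 + 5*d*j - 2*d + 10*j))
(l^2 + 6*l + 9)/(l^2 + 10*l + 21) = (l + 3)/(l + 7)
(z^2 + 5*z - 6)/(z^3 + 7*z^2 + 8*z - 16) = (z + 6)/(z^2 + 8*z + 16)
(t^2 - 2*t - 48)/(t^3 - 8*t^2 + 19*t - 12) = (t^2 - 2*t - 48)/(t^3 - 8*t^2 + 19*t - 12)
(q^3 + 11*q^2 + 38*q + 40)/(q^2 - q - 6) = (q^2 + 9*q + 20)/(q - 3)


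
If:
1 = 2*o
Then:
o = 1/2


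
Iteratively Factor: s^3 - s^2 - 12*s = (s)*(s^2 - s - 12) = s*(s + 3)*(s - 4)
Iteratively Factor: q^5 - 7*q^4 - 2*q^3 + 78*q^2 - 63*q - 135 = (q - 5)*(q^4 - 2*q^3 - 12*q^2 + 18*q + 27) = (q - 5)*(q + 3)*(q^3 - 5*q^2 + 3*q + 9) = (q - 5)*(q - 3)*(q + 3)*(q^2 - 2*q - 3) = (q - 5)*(q - 3)*(q + 1)*(q + 3)*(q - 3)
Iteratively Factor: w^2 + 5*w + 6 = (w + 2)*(w + 3)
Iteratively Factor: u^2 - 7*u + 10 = (u - 2)*(u - 5)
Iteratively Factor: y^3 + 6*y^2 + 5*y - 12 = (y + 4)*(y^2 + 2*y - 3) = (y - 1)*(y + 4)*(y + 3)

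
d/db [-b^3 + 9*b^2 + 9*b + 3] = -3*b^2 + 18*b + 9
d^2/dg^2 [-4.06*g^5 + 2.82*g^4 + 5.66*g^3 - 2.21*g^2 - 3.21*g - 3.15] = -81.2*g^3 + 33.84*g^2 + 33.96*g - 4.42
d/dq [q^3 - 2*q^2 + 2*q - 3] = 3*q^2 - 4*q + 2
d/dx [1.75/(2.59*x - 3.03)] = -4.5325/(2.59*x - 3.03)^2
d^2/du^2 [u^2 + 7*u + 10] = 2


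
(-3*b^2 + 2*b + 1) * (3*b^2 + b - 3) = -9*b^4 + 3*b^3 + 14*b^2 - 5*b - 3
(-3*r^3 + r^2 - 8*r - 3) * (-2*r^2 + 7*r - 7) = 6*r^5 - 23*r^4 + 44*r^3 - 57*r^2 + 35*r + 21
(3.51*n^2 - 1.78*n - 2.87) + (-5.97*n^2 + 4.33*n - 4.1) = -2.46*n^2 + 2.55*n - 6.97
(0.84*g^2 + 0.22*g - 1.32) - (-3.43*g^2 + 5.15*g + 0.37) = 4.27*g^2 - 4.93*g - 1.69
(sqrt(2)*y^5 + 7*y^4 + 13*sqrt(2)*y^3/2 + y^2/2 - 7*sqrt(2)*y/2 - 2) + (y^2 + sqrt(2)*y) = sqrt(2)*y^5 + 7*y^4 + 13*sqrt(2)*y^3/2 + 3*y^2/2 - 5*sqrt(2)*y/2 - 2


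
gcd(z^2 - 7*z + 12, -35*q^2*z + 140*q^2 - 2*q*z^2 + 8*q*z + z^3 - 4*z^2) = z - 4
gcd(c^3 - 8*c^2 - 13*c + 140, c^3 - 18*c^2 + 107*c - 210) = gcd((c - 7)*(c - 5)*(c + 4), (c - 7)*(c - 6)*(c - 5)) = c^2 - 12*c + 35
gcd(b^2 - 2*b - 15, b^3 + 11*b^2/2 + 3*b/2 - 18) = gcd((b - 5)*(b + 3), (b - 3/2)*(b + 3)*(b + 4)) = b + 3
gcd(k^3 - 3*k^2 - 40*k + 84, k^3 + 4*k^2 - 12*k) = k^2 + 4*k - 12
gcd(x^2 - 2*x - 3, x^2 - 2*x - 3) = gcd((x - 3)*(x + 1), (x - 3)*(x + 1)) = x^2 - 2*x - 3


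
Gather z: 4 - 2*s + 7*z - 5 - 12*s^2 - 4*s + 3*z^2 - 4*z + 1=-12*s^2 - 6*s + 3*z^2 + 3*z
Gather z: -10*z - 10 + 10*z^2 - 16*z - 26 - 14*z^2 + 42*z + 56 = -4*z^2 + 16*z + 20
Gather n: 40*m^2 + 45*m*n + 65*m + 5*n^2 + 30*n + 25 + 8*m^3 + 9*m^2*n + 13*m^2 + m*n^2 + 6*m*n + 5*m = 8*m^3 + 53*m^2 + 70*m + n^2*(m + 5) + n*(9*m^2 + 51*m + 30) + 25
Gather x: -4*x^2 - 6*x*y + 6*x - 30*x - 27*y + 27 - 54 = -4*x^2 + x*(-6*y - 24) - 27*y - 27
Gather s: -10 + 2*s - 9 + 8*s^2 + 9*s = 8*s^2 + 11*s - 19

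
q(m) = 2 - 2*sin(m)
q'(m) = -2*cos(m)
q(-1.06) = 3.74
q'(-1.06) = -0.98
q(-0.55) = 3.05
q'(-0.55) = -1.71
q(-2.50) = 3.20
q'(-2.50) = 1.60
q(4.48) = 3.95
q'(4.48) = 0.46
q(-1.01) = 3.69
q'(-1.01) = -1.06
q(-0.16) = 2.32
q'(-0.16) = -1.97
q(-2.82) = 2.63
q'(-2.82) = 1.90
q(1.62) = 0.00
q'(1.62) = 0.10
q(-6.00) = 1.44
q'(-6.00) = -1.92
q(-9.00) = 2.82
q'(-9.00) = 1.82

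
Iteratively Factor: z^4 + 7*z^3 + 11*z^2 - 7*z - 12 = (z - 1)*(z^3 + 8*z^2 + 19*z + 12) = (z - 1)*(z + 3)*(z^2 + 5*z + 4) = (z - 1)*(z + 1)*(z + 3)*(z + 4)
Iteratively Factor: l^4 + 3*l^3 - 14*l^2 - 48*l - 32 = (l + 4)*(l^3 - l^2 - 10*l - 8) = (l + 2)*(l + 4)*(l^2 - 3*l - 4) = (l - 4)*(l + 2)*(l + 4)*(l + 1)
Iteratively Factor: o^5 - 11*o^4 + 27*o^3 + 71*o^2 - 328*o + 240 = (o - 5)*(o^4 - 6*o^3 - 3*o^2 + 56*o - 48) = (o - 5)*(o - 4)*(o^3 - 2*o^2 - 11*o + 12) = (o - 5)*(o - 4)^2*(o^2 + 2*o - 3) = (o - 5)*(o - 4)^2*(o - 1)*(o + 3)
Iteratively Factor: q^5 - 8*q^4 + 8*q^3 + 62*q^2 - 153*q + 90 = (q + 3)*(q^4 - 11*q^3 + 41*q^2 - 61*q + 30) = (q - 2)*(q + 3)*(q^3 - 9*q^2 + 23*q - 15) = (q - 3)*(q - 2)*(q + 3)*(q^2 - 6*q + 5) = (q - 3)*(q - 2)*(q - 1)*(q + 3)*(q - 5)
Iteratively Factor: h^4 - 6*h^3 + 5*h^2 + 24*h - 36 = (h - 3)*(h^3 - 3*h^2 - 4*h + 12) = (h - 3)*(h + 2)*(h^2 - 5*h + 6) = (h - 3)^2*(h + 2)*(h - 2)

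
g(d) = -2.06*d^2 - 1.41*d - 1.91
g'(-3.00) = 10.95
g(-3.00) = -16.22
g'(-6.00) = 23.31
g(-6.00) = -67.61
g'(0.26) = -2.48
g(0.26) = -2.42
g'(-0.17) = -0.71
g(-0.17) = -1.73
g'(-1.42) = 4.44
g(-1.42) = -4.06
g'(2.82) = -13.03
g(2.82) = -22.27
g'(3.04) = -13.93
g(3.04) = -25.23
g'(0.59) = -3.84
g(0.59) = -3.46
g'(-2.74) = 9.88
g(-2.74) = -13.51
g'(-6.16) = 23.97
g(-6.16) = -71.39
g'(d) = -4.12*d - 1.41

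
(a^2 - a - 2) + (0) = a^2 - a - 2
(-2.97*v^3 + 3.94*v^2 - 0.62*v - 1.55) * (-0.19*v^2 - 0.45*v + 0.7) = 0.5643*v^5 + 0.5879*v^4 - 3.7342*v^3 + 3.3315*v^2 + 0.2635*v - 1.085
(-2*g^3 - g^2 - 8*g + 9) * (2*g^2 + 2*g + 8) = -4*g^5 - 6*g^4 - 34*g^3 - 6*g^2 - 46*g + 72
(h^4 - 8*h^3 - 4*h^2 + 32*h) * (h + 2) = h^5 - 6*h^4 - 20*h^3 + 24*h^2 + 64*h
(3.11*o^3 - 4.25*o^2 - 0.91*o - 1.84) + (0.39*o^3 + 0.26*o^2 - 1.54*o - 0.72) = 3.5*o^3 - 3.99*o^2 - 2.45*o - 2.56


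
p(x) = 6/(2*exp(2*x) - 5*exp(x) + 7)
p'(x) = 6*(-4*exp(2*x) + 5*exp(x))/(2*exp(2*x) - 5*exp(x) + 7)^2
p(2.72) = 0.02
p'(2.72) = -0.03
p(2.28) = 0.04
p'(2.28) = -0.09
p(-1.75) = 0.97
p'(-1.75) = 0.12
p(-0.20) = 1.41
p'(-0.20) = 0.47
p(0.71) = 1.18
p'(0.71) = -1.47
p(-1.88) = 0.95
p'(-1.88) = 0.10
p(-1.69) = 0.98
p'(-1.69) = 0.12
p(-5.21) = 0.86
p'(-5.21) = 0.00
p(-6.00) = 0.86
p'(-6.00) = 0.00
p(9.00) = 0.00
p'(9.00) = 0.00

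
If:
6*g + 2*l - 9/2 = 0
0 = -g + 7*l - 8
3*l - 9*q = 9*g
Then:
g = 31/88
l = 105/88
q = 1/22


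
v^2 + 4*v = v*(v + 4)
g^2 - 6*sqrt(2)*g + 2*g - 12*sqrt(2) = (g + 2)*(g - 6*sqrt(2))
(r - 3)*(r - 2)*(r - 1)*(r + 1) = r^4 - 5*r^3 + 5*r^2 + 5*r - 6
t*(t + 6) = t^2 + 6*t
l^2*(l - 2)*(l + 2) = l^4 - 4*l^2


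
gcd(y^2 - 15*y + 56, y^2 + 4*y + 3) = 1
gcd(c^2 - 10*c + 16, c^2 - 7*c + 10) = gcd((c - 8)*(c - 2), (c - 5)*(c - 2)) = c - 2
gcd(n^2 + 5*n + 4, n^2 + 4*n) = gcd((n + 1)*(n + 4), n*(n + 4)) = n + 4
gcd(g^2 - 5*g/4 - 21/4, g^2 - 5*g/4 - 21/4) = g^2 - 5*g/4 - 21/4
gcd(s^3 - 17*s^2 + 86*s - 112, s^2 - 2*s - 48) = s - 8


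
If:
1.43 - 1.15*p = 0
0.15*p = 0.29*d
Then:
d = 0.64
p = 1.24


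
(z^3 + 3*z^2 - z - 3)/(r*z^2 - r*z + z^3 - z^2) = (z^2 + 4*z + 3)/(z*(r + z))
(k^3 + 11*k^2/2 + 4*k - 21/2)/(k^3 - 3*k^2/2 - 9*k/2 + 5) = (2*k^2 + 13*k + 21)/(2*k^2 - k - 10)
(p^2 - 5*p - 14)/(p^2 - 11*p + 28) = (p + 2)/(p - 4)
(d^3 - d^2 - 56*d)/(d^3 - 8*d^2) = (d + 7)/d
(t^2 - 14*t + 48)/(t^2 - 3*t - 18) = (t - 8)/(t + 3)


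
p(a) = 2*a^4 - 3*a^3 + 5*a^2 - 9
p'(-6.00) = -2112.00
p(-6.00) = 3411.00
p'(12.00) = 12648.00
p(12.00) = 36999.00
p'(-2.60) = -227.45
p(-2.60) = 168.92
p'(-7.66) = -4200.32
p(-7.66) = 8518.40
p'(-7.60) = -4107.65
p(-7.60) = 8269.16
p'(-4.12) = -753.45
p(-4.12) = 861.94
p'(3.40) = 244.39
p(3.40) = 198.16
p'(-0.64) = -12.18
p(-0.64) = -5.83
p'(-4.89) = -1199.55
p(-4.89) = 1604.93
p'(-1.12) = -33.73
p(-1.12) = 4.63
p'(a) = 8*a^3 - 9*a^2 + 10*a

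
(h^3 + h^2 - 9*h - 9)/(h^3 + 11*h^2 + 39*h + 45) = (h^2 - 2*h - 3)/(h^2 + 8*h + 15)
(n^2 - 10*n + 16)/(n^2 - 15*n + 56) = (n - 2)/(n - 7)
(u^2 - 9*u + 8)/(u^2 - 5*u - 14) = (-u^2 + 9*u - 8)/(-u^2 + 5*u + 14)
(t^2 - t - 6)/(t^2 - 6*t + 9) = (t + 2)/(t - 3)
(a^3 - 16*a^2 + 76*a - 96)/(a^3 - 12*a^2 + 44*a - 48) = (a - 8)/(a - 4)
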